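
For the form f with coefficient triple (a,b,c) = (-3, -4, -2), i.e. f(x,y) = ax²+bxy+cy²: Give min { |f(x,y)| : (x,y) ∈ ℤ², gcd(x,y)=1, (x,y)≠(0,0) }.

translate: b→-2 (≡4 mod 6), so (3,4,2)→(3,-2,1)
flip: (3,-2,1)→(1,2,3)
translate: b→0 (≡2 mod 2), so (1,2,3)→(1,0,2)
reduced (well bottom): (1,0,2) with a≤c, −a<b≤a
well minimum |f| = |-1| = 1 (negative-definite)

1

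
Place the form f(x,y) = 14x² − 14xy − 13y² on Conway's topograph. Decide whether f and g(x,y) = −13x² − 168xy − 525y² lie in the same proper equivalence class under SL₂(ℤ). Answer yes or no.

D₁ = 924, D₂ = 924
river cycle of f (length 8): (-13, 14, 14), (14, 14, -13), (-13, 12, 15), (15, 18, -10), (-10, 22, 11), (11, 22, -10), (-10, 18, 15), (15, 12, -13)
river cycle of g (length 8): (-13, 14, 14), (14, 14, -13), (-13, 12, 15), (15, 18, -10), (-10, 22, 11), (11, 22, -10), (-10, 18, 15), (15, 12, -13)
cycles coincide ⇒ equivalent

yes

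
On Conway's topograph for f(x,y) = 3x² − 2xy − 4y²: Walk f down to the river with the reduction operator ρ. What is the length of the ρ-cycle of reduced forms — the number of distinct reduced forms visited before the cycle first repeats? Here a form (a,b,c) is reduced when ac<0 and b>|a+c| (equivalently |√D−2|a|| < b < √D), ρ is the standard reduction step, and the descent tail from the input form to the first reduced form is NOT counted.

D = 52, ⌊√D⌋ = 7
descent: ρ → (-4,2,3)  [lands on river]
river: ρ → (3,4,-3)
river: ρ → (-3,2,4)
river: ρ → (4,6,-1)
river: ρ → (-1,6,4)
river: ρ → (4,2,-3)
river: ρ → (-3,4,3)
river: ρ → (3,2,-4)
river: ρ → (-4,6,1)
river: ρ → (1,6,-4)
ρ-cycle length = 10 (tail of 1 descent step not counted)

10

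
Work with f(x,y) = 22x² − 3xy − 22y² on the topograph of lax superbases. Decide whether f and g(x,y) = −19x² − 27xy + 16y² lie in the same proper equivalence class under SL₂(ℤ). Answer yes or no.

D₁ = 1945, D₂ = 1945
river cycle of f (length 26): (-22, 3, 22), (22, 41, -3), (-3, 43, 8), (8, 37, -18), (-18, 35, 10), (10, 25, -33), (-33, 41, 2), (2, 43, -12), (-12, 29, 23), (23, 17, -18), … (16 more)
river cycle of g (length 26): (16, 27, -19), (-19, 11, 24), (24, 37, -6), (-6, 35, 30), (30, 25, -11), (-11, 41, 6), (6, 43, -4), (-4, 37, 36), (36, 35, -5), (-5, 35, 36), … (16 more)
cycles differ ⇒ inequivalent

no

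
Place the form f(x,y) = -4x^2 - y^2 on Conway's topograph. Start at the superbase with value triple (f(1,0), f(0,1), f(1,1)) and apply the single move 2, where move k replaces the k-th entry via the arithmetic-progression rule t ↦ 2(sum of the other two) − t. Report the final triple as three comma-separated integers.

start (-4,-1,-5) = (f(1,0),f(0,1),f(1,1))
replace slot 2: 2·((-4)+(-5)) − (-1) = -17 → (-4,-17,-5)

-4,-17,-5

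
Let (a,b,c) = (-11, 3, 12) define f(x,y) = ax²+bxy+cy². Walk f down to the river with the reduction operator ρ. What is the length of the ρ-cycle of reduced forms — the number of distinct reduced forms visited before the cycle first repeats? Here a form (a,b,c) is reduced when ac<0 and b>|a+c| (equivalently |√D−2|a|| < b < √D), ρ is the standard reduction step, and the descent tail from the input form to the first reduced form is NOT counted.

D = 537, ⌊√D⌋ = 23
river: ρ → (12,21,-2)
river: ρ → (-2,23,1)
river: ρ → (1,23,-2)
river: ρ → (-2,21,12)
river: ρ → (12,3,-11)
river: ρ → (-11,19,4)
river: ρ → (4,21,-6)
river: ρ → (-6,15,13)
river: ρ → (13,11,-8)
river: ρ → (-8,21,3)
river: ρ → (3,21,-8)
river: ρ → (-8,11,13)
river: ρ → (13,15,-6)
river: ρ → (-6,21,4)
river: ρ → (4,19,-11)
river: ρ → (-11,3,12)
ρ-cycle length = 16 (tail of 0 descent steps not counted)

16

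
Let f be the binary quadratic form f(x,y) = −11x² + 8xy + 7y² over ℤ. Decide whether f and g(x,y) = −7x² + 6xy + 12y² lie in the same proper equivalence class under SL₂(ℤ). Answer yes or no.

D₁ = 372, D₂ = 372
river cycle of f (length 10): (7, 6, -12), (-12, 18, 1), (1, 18, -12), (-12, 6, 7), (7, 8, -11), (-11, 14, 4), (4, 18, -3), (-3, 18, 4), (4, 14, -11), (-11, 8, 7)
river cycle of g (length 10): (12, 18, -1), (-1, 18, 12), (12, 6, -7), (-7, 8, 11), (11, 14, -4), (-4, 18, 3), (3, 18, -4), (-4, 14, 11), (11, 8, -7), (-7, 6, 12)
cycles differ ⇒ inequivalent

no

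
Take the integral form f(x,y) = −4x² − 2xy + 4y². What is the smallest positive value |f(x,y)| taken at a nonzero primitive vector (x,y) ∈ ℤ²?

descent: ρ → (4,2,-4)  [lands on river]
river: ρ → (-4,6,2)
river: ρ → (2,6,-4)
river: ρ → (-4,2,4)
river: ρ → (4,6,-2)
river: ρ → (-2,6,4)
closes: descent 1, river 6
min |a| on river = 2

2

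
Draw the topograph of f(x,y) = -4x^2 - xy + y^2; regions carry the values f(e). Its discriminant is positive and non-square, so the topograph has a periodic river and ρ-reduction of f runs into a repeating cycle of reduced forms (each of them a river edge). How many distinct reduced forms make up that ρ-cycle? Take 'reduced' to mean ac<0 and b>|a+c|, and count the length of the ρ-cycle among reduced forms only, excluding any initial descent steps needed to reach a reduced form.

D = 17, ⌊√D⌋ = 4
descent: ρ → (1,3,-2)  [lands on river]
river: ρ → (-2,1,2)
river: ρ → (2,3,-1)
river: ρ → (-1,3,2)
river: ρ → (2,1,-2)
river: ρ → (-2,3,1)
ρ-cycle length = 6 (tail of 1 descent step not counted)

6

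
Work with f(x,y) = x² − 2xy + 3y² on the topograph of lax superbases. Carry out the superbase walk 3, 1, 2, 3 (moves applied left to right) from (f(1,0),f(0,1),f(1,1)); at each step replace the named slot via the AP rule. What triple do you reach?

start (1,3,2) = (f(1,0),f(0,1),f(1,1))
replace slot 3: 2·(1+3) − 2 = 6 → (1,3,6)
replace slot 1: 2·(3+6) − 1 = 17 → (17,3,6)
replace slot 2: 2·(17+6) − 3 = 43 → (17,43,6)
replace slot 3: 2·(17+43) − 6 = 114 → (17,43,114)

17,43,114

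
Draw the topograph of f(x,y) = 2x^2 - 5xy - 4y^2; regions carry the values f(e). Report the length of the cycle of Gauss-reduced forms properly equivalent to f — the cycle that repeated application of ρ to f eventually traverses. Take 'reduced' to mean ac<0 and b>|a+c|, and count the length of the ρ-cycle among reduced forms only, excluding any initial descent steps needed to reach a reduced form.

D = 57, ⌊√D⌋ = 7
descent: ρ → (-4,5,2)  [lands on river]
river: ρ → (2,7,-1)
river: ρ → (-1,7,2)
river: ρ → (2,5,-4)
river: ρ → (-4,3,3)
river: ρ → (3,3,-4)
ρ-cycle length = 6 (tail of 1 descent step not counted)

6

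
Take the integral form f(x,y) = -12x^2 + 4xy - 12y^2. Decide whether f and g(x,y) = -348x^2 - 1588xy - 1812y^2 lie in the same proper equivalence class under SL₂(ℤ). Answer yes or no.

D₁ = -560, D₂ = -560
f is negative-definite; reduce −f:
−f: flip: (12,-4,12)→(12,4,12)
−f: reduced (well bottom): (12,4,12) with a≤c, −a<b≤a
flip sign back: reduced form of f is (-12,-4,-12)
g is negative-definite; reduce −g:
−g: translate: b→196 (≡1588 mod 696), so (348,1588,1812)→(348,196,28)
−g: flip: (348,196,28)→(28,-196,348)
−g: translate: b→28 (≡-196 mod 56), so (28,-196,348)→(28,28,12)
−g: flip: (28,28,12)→(12,-28,28)
−g: translate: b→-4 (≡-28 mod 24), so (12,-28,28)→(12,-4,12)
−g: flip: (12,-4,12)→(12,4,12)
−g: reduced (well bottom): (12,4,12) with a≤c, −a<b≤a
flip sign back: reduced form of g is (-12,-4,-12)
reduced forms (-12, -4, -12) vs (-12, -4, -12) ⇒ equivalent

yes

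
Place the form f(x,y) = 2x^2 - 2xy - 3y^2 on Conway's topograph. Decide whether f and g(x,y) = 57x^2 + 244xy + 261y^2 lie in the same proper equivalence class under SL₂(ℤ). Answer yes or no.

D₁ = 28, D₂ = 28
river cycle of f (length 4): (-3, 2, 2), (2, 2, -3), (-3, 4, 1), (1, 4, -3)
river cycle of g (length 4): (1, 4, -3), (-3, 2, 2), (2, 2, -3), (-3, 4, 1)
cycles coincide ⇒ equivalent

yes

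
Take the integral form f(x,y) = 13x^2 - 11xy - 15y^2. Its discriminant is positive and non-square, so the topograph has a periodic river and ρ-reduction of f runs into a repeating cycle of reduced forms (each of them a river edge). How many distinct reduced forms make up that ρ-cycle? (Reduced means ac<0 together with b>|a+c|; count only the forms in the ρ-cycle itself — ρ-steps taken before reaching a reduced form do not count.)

D = 901, ⌊√D⌋ = 30
descent: ρ → (-15,11,13)  [lands on river]
river: ρ → (13,15,-13)
river: ρ → (-13,11,15)
river: ρ → (15,19,-9)
river: ρ → (-9,17,17)
river: ρ → (17,17,-9)
river: ρ → (-9,19,15)
river: ρ → (15,11,-13)
river: ρ → (-13,15,13)
river: ρ → (13,11,-15)
river: ρ → (-15,19,9)
river: ρ → (9,17,-17)
river: ρ → (-17,17,9)
river: ρ → (9,19,-15)
ρ-cycle length = 14 (tail of 1 descent step not counted)

14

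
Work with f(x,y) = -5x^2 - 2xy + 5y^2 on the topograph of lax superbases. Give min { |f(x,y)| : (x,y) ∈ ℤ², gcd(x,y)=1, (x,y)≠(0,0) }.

descent: ρ → (5,2,-5)  [lands on river]
river: ρ → (-5,8,2)
river: ρ → (2,8,-5)
river: ρ → (-5,2,5)
river: ρ → (5,8,-2)
river: ρ → (-2,8,5)
closes: descent 1, river 6
min |a| on river = 2

2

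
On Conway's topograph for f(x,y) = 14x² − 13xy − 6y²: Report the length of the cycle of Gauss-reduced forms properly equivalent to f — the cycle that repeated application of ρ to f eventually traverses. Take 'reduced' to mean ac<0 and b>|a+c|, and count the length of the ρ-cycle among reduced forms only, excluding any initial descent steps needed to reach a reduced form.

D = 505, ⌊√D⌋ = 22
descent: ρ → (-6,13,14)  [lands on river]
river: ρ → (14,15,-5)
river: ρ → (-5,15,14)
river: ρ → (14,13,-6)
river: ρ → (-6,11,16)
river: ρ → (16,21,-1)
river: ρ → (-1,21,16)
river: ρ → (16,11,-6)
ρ-cycle length = 8 (tail of 1 descent step not counted)

8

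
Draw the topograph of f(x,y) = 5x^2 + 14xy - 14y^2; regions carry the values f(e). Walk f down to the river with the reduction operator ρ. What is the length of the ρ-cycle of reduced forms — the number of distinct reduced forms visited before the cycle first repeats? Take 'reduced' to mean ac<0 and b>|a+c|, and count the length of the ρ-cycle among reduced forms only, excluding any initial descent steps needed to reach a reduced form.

D = 476, ⌊√D⌋ = 21
river: ρ → (-14,14,5)
river: ρ → (5,16,-11)
river: ρ → (-11,6,10)
river: ρ → (10,14,-7)
river: ρ → (-7,14,10)
river: ρ → (10,6,-11)
river: ρ → (-11,16,5)
river: ρ → (5,14,-14)
ρ-cycle length = 8 (tail of 0 descent steps not counted)

8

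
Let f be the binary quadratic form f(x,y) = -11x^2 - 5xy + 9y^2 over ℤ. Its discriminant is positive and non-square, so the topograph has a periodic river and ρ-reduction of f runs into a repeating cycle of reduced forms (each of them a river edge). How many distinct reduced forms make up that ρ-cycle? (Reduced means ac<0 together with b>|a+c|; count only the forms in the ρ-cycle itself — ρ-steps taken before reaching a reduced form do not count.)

D = 421, ⌊√D⌋ = 20
descent: ρ → (9,5,-11)  [lands on river]
river: ρ → (-11,17,3)
river: ρ → (3,19,-5)
river: ρ → (-5,11,15)
river: ρ → (15,19,-1)
river: ρ → (-1,19,15)
river: ρ → (15,11,-5)
river: ρ → (-5,19,3)
river: ρ → (3,17,-11)
river: ρ → (-11,5,9)
river: ρ → (9,13,-7)
river: ρ → (-7,15,7)
river: ρ → (7,13,-9)
river: ρ → (-9,5,11)
river: ρ → (11,17,-3)
river: ρ → (-3,19,5)
river: ρ → (5,11,-15)
river: ρ → (-15,19,1)
river: ρ → (1,19,-15)
river: ρ → (-15,11,5)
river: ρ → (5,19,-3)
river: ρ → (-3,17,11)
river: ρ → (11,5,-9)
river: ρ → (-9,13,7)
river: ρ → (7,15,-7)
river: ρ → (-7,13,9)
ρ-cycle length = 26 (tail of 1 descent step not counted)

26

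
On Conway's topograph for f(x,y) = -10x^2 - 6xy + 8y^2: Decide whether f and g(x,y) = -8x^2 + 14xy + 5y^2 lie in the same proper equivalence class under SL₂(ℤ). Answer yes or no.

D₁ = 356, D₂ = 356
river cycle of f (length 14): (8, 6, -10), (-10, 14, 4), (4, 18, -2), (-2, 18, 4), (4, 14, -10), (-10, 6, 8), (8, 10, -8), (-8, 6, 10), (10, 14, -4), (-4, 18, 2), … (4 more)
river cycle of g (length 10): (5, 16, -5), (-5, 14, 8), (8, 18, -1), (-1, 18, 8), (8, 14, -5), (-5, 16, 5), (5, 14, -8), (-8, 18, 1), (1, 18, -8), (-8, 14, 5)
cycles differ ⇒ inequivalent

no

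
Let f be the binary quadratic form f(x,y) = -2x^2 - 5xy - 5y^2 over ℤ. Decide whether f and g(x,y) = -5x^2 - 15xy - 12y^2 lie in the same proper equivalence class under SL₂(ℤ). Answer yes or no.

D₁ = -15, D₂ = -15
f is negative-definite; reduce −f:
−f: translate: b→1 (≡5 mod 4), so (2,5,5)→(2,1,2)
−f: reduced (well bottom): (2,1,2) with a≤c, −a<b≤a
flip sign back: reduced form of f is (-2,-1,-2)
g is negative-definite; reduce −g:
−g: translate: b→5 (≡15 mod 10), so (5,15,12)→(5,5,2)
−g: flip: (5,5,2)→(2,-5,5)
−g: translate: b→-1 (≡-5 mod 4), so (2,-5,5)→(2,-1,2)
−g: flip: (2,-1,2)→(2,1,2)
−g: reduced (well bottom): (2,1,2) with a≤c, −a<b≤a
flip sign back: reduced form of g is (-2,-1,-2)
reduced forms (-2, -1, -2) vs (-2, -1, -2) ⇒ equivalent

yes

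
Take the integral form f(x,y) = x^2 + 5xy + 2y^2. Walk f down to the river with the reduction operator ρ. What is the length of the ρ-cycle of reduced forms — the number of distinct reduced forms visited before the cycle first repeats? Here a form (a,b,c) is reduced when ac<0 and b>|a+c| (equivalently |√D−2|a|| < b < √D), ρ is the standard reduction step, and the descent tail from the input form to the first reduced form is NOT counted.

D = 17, ⌊√D⌋ = 4
descent: ρ → (2,3,-1)  [lands on river]
river: ρ → (-1,3,2)
river: ρ → (2,1,-2)
river: ρ → (-2,3,1)
river: ρ → (1,3,-2)
river: ρ → (-2,1,2)
ρ-cycle length = 6 (tail of 1 descent step not counted)

6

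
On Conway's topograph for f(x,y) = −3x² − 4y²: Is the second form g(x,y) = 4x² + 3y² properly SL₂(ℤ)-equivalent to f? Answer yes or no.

D₁ = -48, D₂ = -48
f is negative-definite; reduce −f:
−f: reduced (well bottom): (3,0,4) with a≤c, −a<b≤a
flip sign back: reduced form of f is (-3,0,-4)
g: flip: (4,0,3)→(3,0,4)
g: reduced (well bottom): (3,0,4) with a≤c, −a<b≤a
reduced forms (-3, 0, -4) vs (3, 0, 4) ⇒ inequivalent

no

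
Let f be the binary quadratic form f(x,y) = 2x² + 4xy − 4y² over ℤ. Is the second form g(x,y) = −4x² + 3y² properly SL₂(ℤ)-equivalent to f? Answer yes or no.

D₁ = 48, D₂ = 48
river cycle of f (length 2): (-4, 4, 2), (2, 4, -4)
river cycle of g (length 2): (3, 6, -1), (-1, 6, 3)
cycles differ ⇒ inequivalent

no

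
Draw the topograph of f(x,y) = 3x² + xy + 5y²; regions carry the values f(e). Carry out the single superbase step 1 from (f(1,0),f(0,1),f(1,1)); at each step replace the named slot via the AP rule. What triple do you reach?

start (3,5,9) = (f(1,0),f(0,1),f(1,1))
replace slot 1: 2·(5+9) − 3 = 25 → (25,5,9)

25,5,9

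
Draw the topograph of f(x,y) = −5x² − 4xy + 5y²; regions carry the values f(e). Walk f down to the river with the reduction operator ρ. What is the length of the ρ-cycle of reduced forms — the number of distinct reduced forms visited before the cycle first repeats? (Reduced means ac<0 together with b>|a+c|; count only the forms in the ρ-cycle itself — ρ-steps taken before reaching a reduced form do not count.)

D = 116, ⌊√D⌋ = 10
descent: ρ → (5,4,-5)  [lands on river]
river: ρ → (-5,6,4)
river: ρ → (4,10,-1)
river: ρ → (-1,10,4)
river: ρ → (4,6,-5)
river: ρ → (-5,4,5)
river: ρ → (5,6,-4)
river: ρ → (-4,10,1)
river: ρ → (1,10,-4)
river: ρ → (-4,6,5)
ρ-cycle length = 10 (tail of 1 descent step not counted)

10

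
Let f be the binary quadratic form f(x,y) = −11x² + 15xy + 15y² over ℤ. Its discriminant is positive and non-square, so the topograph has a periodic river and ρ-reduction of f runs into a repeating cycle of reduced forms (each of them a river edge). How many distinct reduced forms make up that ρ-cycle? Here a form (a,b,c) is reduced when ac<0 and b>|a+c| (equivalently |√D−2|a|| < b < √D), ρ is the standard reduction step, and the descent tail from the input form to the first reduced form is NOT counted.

D = 885, ⌊√D⌋ = 29
river: ρ → (15,15,-11)
river: ρ → (-11,29,1)
river: ρ → (1,29,-11)
river: ρ → (-11,15,15)
ρ-cycle length = 4 (tail of 0 descent steps not counted)

4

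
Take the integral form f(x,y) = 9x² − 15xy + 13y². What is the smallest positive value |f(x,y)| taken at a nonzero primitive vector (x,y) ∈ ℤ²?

translate: b→3 (≡-15 mod 18), so (9,-15,13)→(9,3,7)
flip: (9,3,7)→(7,-3,9)
reduced (well bottom): (7,-3,9) with a≤c, −a<b≤a
well minimum = a = 7

7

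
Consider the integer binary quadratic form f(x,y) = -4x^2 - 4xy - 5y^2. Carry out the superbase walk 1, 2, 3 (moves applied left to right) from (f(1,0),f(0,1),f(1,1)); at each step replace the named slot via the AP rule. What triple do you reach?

start (-4,-5,-13) = (f(1,0),f(0,1),f(1,1))
replace slot 1: 2·((-5)+(-13)) − (-4) = -32 → (-32,-5,-13)
replace slot 2: 2·((-32)+(-13)) − (-5) = -85 → (-32,-85,-13)
replace slot 3: 2·((-32)+(-85)) − (-13) = -221 → (-32,-85,-221)

-32,-85,-221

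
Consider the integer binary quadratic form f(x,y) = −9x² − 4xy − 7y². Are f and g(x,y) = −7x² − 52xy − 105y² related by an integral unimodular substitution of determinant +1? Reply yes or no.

D₁ = -236, D₂ = -236
f is negative-definite; reduce −f:
−f: flip: (9,4,7)→(7,-4,9)
−f: reduced (well bottom): (7,-4,9) with a≤c, −a<b≤a
flip sign back: reduced form of f is (-7,4,-9)
g is negative-definite; reduce −g:
−g: translate: b→-4 (≡52 mod 14), so (7,52,105)→(7,-4,9)
−g: reduced (well bottom): (7,-4,9) with a≤c, −a<b≤a
flip sign back: reduced form of g is (-7,4,-9)
reduced forms (-7, 4, -9) vs (-7, 4, -9) ⇒ equivalent

yes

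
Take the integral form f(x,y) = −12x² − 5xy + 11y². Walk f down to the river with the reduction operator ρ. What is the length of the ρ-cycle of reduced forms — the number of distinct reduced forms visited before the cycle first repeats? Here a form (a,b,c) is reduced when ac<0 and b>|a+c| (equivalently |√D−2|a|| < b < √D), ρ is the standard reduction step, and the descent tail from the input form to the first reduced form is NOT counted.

D = 553, ⌊√D⌋ = 23
descent: ρ → (11,5,-12)  [lands on river]
river: ρ → (-12,19,4)
river: ρ → (4,21,-7)
river: ρ → (-7,21,4)
river: ρ → (4,19,-12)
river: ρ → (-12,5,11)
river: ρ → (11,17,-6)
river: ρ → (-6,19,8)
river: ρ → (8,13,-12)
river: ρ → (-12,11,9)
river: ρ → (9,7,-14)
river: ρ → (-14,21,2)
river: ρ → (2,23,-3)
river: ρ → (-3,19,16)
river: ρ → (16,13,-6)
river: ρ → (-6,23,1)
river: ρ → (1,23,-6)
river: ρ → (-6,13,16)
river: ρ → (16,19,-3)
river: ρ → (-3,23,2)
river: ρ → (2,21,-14)
river: ρ → (-14,7,9)
river: ρ → (9,11,-12)
river: ρ → (-12,13,8)
river: ρ → (8,19,-6)
river: ρ → (-6,17,11)
ρ-cycle length = 26 (tail of 1 descent step not counted)

26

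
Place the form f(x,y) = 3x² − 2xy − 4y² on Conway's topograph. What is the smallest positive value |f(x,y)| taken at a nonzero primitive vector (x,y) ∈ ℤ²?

descent: ρ → (-4,2,3)  [lands on river]
river: ρ → (3,4,-3)
river: ρ → (-3,2,4)
river: ρ → (4,6,-1)
river: ρ → (-1,6,4)
river: ρ → (4,2,-3)
river: ρ → (-3,4,3)
river: ρ → (3,2,-4)
river: ρ → (-4,6,1)
river: ρ → (1,6,-4)
closes: descent 1, river 10
min |a| on river = 1

1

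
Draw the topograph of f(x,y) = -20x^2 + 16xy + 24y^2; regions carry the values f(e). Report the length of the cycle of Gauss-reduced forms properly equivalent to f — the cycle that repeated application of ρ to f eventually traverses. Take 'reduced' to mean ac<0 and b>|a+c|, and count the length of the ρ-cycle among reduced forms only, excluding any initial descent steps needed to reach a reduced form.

D = 2176, ⌊√D⌋ = 46
river: ρ → (24,32,-12)
river: ρ → (-12,40,12)
river: ρ → (12,32,-24)
river: ρ → (-24,16,20)
river: ρ → (20,24,-20)
river: ρ → (-20,16,24)
ρ-cycle length = 6 (tail of 0 descent steps not counted)

6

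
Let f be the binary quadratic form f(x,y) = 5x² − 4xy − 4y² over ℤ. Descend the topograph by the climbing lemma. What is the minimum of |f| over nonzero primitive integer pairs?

descent: ρ → (-4,4,5)  [lands on river]
river: ρ → (5,6,-3)
river: ρ → (-3,6,5)
river: ρ → (5,4,-4)
closes: descent 1, river 4
min |a| on river = 3

3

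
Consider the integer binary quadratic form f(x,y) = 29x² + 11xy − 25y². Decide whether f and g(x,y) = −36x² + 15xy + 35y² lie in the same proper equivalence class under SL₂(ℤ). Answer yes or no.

D₁ = 3021, D₂ = 5265
discriminants differ ⇒ not SL₂(ℤ)-equivalent

no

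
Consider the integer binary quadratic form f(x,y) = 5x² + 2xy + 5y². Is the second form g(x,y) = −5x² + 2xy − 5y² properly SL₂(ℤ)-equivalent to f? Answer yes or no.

D₁ = -96, D₂ = -96
f: reduced (well bottom): (5,2,5) with a≤c, −a<b≤a
g is negative-definite; reduce −g:
−g: flip: (5,-2,5)→(5,2,5)
−g: reduced (well bottom): (5,2,5) with a≤c, −a<b≤a
flip sign back: reduced form of g is (-5,-2,-5)
reduced forms (5, 2, 5) vs (-5, -2, -5) ⇒ inequivalent

no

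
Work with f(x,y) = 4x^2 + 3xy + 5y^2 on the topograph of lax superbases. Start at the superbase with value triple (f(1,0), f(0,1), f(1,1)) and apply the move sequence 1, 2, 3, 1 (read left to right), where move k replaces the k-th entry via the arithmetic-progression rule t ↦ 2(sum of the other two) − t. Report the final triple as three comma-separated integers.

start (4,5,12) = (f(1,0),f(0,1),f(1,1))
replace slot 1: 2·(5+12) − 4 = 30 → (30,5,12)
replace slot 2: 2·(30+12) − 5 = 79 → (30,79,12)
replace slot 3: 2·(30+79) − 12 = 206 → (30,79,206)
replace slot 1: 2·(79+206) − 30 = 540 → (540,79,206)

540,79,206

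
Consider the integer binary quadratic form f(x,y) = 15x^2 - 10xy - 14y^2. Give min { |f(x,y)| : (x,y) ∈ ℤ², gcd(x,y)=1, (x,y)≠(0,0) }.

descent: ρ → (-14,10,15)  [lands on river]
river: ρ → (15,20,-9)
river: ρ → (-9,16,19)
river: ρ → (19,22,-6)
river: ρ → (-6,26,11)
river: ρ → (11,18,-14)
closes: descent 1, river 6
min |a| on river = 6

6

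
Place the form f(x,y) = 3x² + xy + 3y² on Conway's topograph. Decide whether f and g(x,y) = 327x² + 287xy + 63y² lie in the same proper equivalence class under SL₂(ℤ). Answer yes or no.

D₁ = -35, D₂ = -35
f: reduced (well bottom): (3,1,3) with a≤c, −a<b≤a
g: flip: (327,287,63)→(63,-287,327)
g: translate: b→-35 (≡-287 mod 126), so (63,-287,327)→(63,-35,5)
g: flip: (63,-35,5)→(5,35,63)
g: translate: b→5 (≡35 mod 10), so (5,35,63)→(5,5,3)
g: flip: (5,5,3)→(3,-5,5)
g: translate: b→1 (≡-5 mod 6), so (3,-5,5)→(3,1,3)
g: reduced (well bottom): (3,1,3) with a≤c, −a<b≤a
reduced forms (3, 1, 3) vs (3, 1, 3) ⇒ equivalent

yes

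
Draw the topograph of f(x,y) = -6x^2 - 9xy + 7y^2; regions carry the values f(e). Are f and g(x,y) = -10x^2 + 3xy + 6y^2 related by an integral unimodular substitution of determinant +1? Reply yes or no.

D₁ = 249, D₂ = 249
river cycle of f (length 16): (7, 9, -6), (-6, 15, 1), (1, 15, -6), (-6, 9, 7), (7, 5, -8), (-8, 11, 4), (4, 13, -5), (-5, 7, 10), (10, 13, -2), (-2, 15, 3), … (6 more)
river cycle of g (length 16): (6, 9, -7), (-7, 5, 8), (8, 11, -4), (-4, 13, 5), (5, 7, -10), (-10, 13, 2), (2, 15, -3), (-3, 15, 2), (2, 13, -10), (-10, 7, 5), … (6 more)
cycles differ ⇒ inequivalent

no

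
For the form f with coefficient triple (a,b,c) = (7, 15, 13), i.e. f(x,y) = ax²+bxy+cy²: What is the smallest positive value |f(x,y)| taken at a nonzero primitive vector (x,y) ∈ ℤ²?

translate: b→1 (≡15 mod 14), so (7,15,13)→(7,1,5)
flip: (7,1,5)→(5,-1,7)
reduced (well bottom): (5,-1,7) with a≤c, −a<b≤a
well minimum = a = 5

5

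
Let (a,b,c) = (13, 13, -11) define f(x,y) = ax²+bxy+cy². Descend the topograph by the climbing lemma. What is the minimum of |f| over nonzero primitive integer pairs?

river: ρ → (-11,9,15)
river: ρ → (15,21,-5)
river: ρ → (-5,19,19)
river: ρ → (19,19,-5)
river: ρ → (-5,21,15)
river: ρ → (15,9,-11)
river: ρ → (-11,13,13)
river: ρ → (13,13,-11)
closes: descent 0, river 8
min |a| on river = 5

5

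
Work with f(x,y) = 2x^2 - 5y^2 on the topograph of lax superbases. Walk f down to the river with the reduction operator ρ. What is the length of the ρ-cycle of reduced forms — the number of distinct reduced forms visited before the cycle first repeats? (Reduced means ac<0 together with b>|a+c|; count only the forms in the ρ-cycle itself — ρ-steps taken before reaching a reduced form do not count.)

D = 40, ⌊√D⌋ = 6
descent: ρ → (-5,0,2)
descent: ρ → (2,4,-3)  [lands on river]
river: ρ → (-3,2,3)
river: ρ → (3,4,-2)
river: ρ → (-2,4,3)
river: ρ → (3,2,-3)
river: ρ → (-3,4,2)
ρ-cycle length = 6 (tail of 2 descent steps not counted)

6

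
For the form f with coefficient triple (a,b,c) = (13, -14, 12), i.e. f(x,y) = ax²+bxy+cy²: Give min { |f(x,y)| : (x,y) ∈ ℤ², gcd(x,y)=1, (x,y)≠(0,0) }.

translate: b→12 (≡-14 mod 26), so (13,-14,12)→(13,12,11)
flip: (13,12,11)→(11,-12,13)
translate: b→10 (≡-12 mod 22), so (11,-12,13)→(11,10,12)
reduced (well bottom): (11,10,12) with a≤c, −a<b≤a
well minimum = a = 11

11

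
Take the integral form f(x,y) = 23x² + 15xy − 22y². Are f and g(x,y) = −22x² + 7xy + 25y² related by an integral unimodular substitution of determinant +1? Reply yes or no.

D₁ = 2249, D₂ = 2249
river cycle of f (length 26): (-22, 29, 16), (16, 35, -16), (-16, 29, 22), (22, 15, -23), (-23, 31, 14), (14, 25, -29), (-29, 33, 10), (10, 47, -1), (-1, 47, 10), (10, 33, -29), … (16 more)
river cycle of g (length 22): (25, 43, -4), (-4, 45, 14), (14, 39, -13), (-13, 39, 14), (14, 45, -4), (-4, 43, 25), (25, 7, -22), (-22, 37, 10), (10, 43, -10), (-10, 37, 22), … (12 more)
cycles differ ⇒ inequivalent

no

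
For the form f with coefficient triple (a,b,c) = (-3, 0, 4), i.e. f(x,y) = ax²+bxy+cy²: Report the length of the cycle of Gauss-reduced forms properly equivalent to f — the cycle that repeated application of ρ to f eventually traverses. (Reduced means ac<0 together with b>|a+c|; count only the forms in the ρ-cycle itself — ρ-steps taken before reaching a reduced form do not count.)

D = 48, ⌊√D⌋ = 6
descent: ρ → (4,0,-3)
descent: ρ → (-3,6,1)  [lands on river]
river: ρ → (1,6,-3)
ρ-cycle length = 2 (tail of 2 descent steps not counted)

2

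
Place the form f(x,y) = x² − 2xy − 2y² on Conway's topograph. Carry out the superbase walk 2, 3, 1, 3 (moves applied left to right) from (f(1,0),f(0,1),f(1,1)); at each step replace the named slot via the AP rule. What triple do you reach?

start (1,-2,-3) = (f(1,0),f(0,1),f(1,1))
replace slot 2: 2·(1+(-3)) − (-2) = -2 → (1,-2,-3)
replace slot 3: 2·(1+(-2)) − (-3) = 1 → (1,-2,1)
replace slot 1: 2·((-2)+1) − 1 = -3 → (-3,-2,1)
replace slot 3: 2·((-3)+(-2)) − 1 = -11 → (-3,-2,-11)

-3,-2,-11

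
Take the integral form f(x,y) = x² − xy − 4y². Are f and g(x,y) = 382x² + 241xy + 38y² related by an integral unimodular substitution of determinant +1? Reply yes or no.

D₁ = 17, D₂ = 17
river cycle of f (length 6): (1, 3, -2), (-2, 1, 2), (2, 3, -1), (-1, 3, 2), (2, 1, -2), (-2, 3, 1)
river cycle of g (length 6): (1, 3, -2), (-2, 1, 2), (2, 3, -1), (-1, 3, 2), (2, 1, -2), (-2, 3, 1)
cycles coincide ⇒ equivalent

yes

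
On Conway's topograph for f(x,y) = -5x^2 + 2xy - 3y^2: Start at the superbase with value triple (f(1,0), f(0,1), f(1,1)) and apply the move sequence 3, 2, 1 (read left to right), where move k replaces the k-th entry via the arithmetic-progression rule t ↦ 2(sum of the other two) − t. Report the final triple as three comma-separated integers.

start (-5,-3,-6) = (f(1,0),f(0,1),f(1,1))
replace slot 3: 2·((-5)+(-3)) − (-6) = -10 → (-5,-3,-10)
replace slot 2: 2·((-5)+(-10)) − (-3) = -27 → (-5,-27,-10)
replace slot 1: 2·((-27)+(-10)) − (-5) = -69 → (-69,-27,-10)

-69,-27,-10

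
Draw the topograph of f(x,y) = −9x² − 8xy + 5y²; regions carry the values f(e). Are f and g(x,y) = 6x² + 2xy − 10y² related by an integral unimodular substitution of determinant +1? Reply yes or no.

D₁ = 244, D₂ = 244
river cycle of f (length 22): (5, 8, -9), (-9, 10, 4), (4, 14, -3), (-3, 10, 12), (12, 14, -1), (-1, 14, 12), (12, 10, -3), (-3, 14, 4), (4, 10, -9), (-9, 8, 5), … (12 more)
river cycle of g (length 6): (6, 14, -2), (-2, 14, 6), (6, 10, -6), (-6, 14, 2), (2, 14, -6), (-6, 10, 6)
cycles differ ⇒ inequivalent

no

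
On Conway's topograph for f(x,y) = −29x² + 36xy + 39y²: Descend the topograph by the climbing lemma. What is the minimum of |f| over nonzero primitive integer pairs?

river: ρ → (39,42,-26)
river: ρ → (-26,62,19)
river: ρ → (19,52,-41)
river: ρ → (-41,30,30)
river: ρ → (30,30,-41)
river: ρ → (-41,52,19)
river: ρ → (19,62,-26)
river: ρ → (-26,42,39)
river: ρ → (39,36,-29)
river: ρ → (-29,22,46)
river: ρ → (46,70,-5)
river: ρ → (-5,70,46)
river: ρ → (46,22,-29)
river: ρ → (-29,36,39)
closes: descent 0, river 14
min |a| on river = 5

5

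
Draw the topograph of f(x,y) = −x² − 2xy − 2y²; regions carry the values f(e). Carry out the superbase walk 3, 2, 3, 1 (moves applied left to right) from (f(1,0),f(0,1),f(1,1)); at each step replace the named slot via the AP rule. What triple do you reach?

start (-1,-2,-5) = (f(1,0),f(0,1),f(1,1))
replace slot 3: 2·((-1)+(-2)) − (-5) = -1 → (-1,-2,-1)
replace slot 2: 2·((-1)+(-1)) − (-2) = -2 → (-1,-2,-1)
replace slot 3: 2·((-1)+(-2)) − (-1) = -5 → (-1,-2,-5)
replace slot 1: 2·((-2)+(-5)) − (-1) = -13 → (-13,-2,-5)

-13,-2,-5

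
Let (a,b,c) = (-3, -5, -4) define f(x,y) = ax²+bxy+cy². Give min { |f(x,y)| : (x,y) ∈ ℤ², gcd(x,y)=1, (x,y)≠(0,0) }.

translate: b→-1 (≡5 mod 6), so (3,5,4)→(3,-1,2)
flip: (3,-1,2)→(2,1,3)
reduced (well bottom): (2,1,3) with a≤c, −a<b≤a
well minimum |f| = |-2| = 2 (negative-definite)

2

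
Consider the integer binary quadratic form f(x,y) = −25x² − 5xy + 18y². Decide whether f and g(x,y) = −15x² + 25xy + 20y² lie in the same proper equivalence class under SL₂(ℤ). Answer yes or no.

D₁ = 1825, D₂ = 1825
river cycle of f (length 10): (18, 41, -2), (-2, 39, 38), (38, 37, -3), (-3, 41, 12), (12, 31, -18), (-18, 41, 2), (2, 39, -38), (-38, 37, 3), (3, 41, -12), (-12, 31, 18)
river cycle of g (length 18): (20, 15, -20), (-20, 25, 15), (15, 35, -10), (-10, 25, 30), (30, 35, -5), (-5, 35, 30), (30, 25, -10), (-10, 35, 15), (15, 25, -20), (-20, 15, 20), … (8 more)
cycles differ ⇒ inequivalent

no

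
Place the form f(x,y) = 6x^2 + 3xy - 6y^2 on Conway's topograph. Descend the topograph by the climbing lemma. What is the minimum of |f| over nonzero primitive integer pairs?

river: ρ → (-6,9,3)
river: ρ → (3,9,-6)
river: ρ → (-6,3,6)
river: ρ → (6,9,-3)
river: ρ → (-3,9,6)
river: ρ → (6,3,-6)
closes: descent 0, river 6
min |a| on river = 3

3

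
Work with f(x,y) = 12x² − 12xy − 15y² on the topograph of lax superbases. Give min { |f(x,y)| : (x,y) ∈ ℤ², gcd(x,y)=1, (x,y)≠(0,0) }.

descent: ρ → (-15,12,12)  [lands on river]
river: ρ → (12,12,-15)
river: ρ → (-15,18,9)
river: ρ → (9,18,-15)
closes: descent 1, river 4
min |a| on river = 9

9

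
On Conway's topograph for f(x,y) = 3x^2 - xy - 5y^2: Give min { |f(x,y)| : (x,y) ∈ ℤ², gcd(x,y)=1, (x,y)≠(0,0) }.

descent: ρ → (-5,1,3)
descent: ρ → (3,5,-3)  [lands on river]
river: ρ → (-3,7,1)
river: ρ → (1,7,-3)
river: ρ → (-3,5,3)
river: ρ → (3,7,-1)
river: ρ → (-1,7,3)
closes: descent 2, river 6
min |a| on river = 1

1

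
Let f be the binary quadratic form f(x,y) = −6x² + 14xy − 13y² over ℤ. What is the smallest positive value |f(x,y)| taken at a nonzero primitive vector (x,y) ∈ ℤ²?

translate: b→-2 (≡-14 mod 12), so (6,-14,13)→(6,-2,5)
flip: (6,-2,5)→(5,2,6)
reduced (well bottom): (5,2,6) with a≤c, −a<b≤a
well minimum |f| = |-5| = 5 (negative-definite)

5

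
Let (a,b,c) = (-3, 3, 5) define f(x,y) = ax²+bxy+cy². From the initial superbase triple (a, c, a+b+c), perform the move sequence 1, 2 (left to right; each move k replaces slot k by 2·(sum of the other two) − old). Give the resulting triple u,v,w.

start (-3,5,5) = (f(1,0),f(0,1),f(1,1))
replace slot 1: 2·(5+5) − (-3) = 23 → (23,5,5)
replace slot 2: 2·(23+5) − 5 = 51 → (23,51,5)

23,51,5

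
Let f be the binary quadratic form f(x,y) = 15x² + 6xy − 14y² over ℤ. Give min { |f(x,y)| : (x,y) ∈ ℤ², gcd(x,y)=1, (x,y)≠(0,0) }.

river: ρ → (-14,22,7)
river: ρ → (7,20,-17)
river: ρ → (-17,14,10)
river: ρ → (10,26,-5)
river: ρ → (-5,24,15)
river: ρ → (15,6,-14)
closes: descent 0, river 6
min |a| on river = 5

5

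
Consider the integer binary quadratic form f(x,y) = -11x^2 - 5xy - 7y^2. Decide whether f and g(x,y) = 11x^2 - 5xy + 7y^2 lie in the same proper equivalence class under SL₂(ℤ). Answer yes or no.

D₁ = -283, D₂ = -283
f is negative-definite; reduce −f:
−f: flip: (11,5,7)→(7,-5,11)
−f: reduced (well bottom): (7,-5,11) with a≤c, −a<b≤a
flip sign back: reduced form of f is (-7,5,-11)
g: flip: (11,-5,7)→(7,5,11)
g: reduced (well bottom): (7,5,11) with a≤c, −a<b≤a
reduced forms (-7, 5, -11) vs (7, 5, 11) ⇒ inequivalent

no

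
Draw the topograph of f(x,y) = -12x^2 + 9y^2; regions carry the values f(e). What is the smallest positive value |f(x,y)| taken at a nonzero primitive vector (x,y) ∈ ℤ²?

descent: ρ → (9,18,-3)  [lands on river]
river: ρ → (-3,18,9)
closes: descent 1, river 2
min |a| on river = 3

3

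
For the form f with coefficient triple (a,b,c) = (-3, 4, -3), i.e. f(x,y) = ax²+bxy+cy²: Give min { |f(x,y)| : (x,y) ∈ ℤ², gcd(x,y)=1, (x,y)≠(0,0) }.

translate: b→2 (≡-4 mod 6), so (3,-4,3)→(3,2,2)
flip: (3,2,2)→(2,-2,3)
translate: b→2 (≡-2 mod 4), so (2,-2,3)→(2,2,3)
reduced (well bottom): (2,2,3) with a≤c, −a<b≤a
well minimum |f| = |-2| = 2 (negative-definite)

2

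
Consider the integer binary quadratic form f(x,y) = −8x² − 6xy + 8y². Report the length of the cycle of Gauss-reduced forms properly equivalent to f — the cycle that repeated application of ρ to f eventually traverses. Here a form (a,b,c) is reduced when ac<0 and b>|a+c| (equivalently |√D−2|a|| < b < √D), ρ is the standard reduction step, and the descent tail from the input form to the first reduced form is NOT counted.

D = 292, ⌊√D⌋ = 17
descent: ρ → (8,6,-8)  [lands on river]
river: ρ → (-8,10,6)
river: ρ → (6,14,-4)
river: ρ → (-4,10,12)
river: ρ → (12,14,-2)
river: ρ → (-2,14,12)
river: ρ → (12,10,-4)
river: ρ → (-4,14,6)
river: ρ → (6,10,-8)
river: ρ → (-8,6,8)
river: ρ → (8,10,-6)
river: ρ → (-6,14,4)
river: ρ → (4,10,-12)
river: ρ → (-12,14,2)
river: ρ → (2,14,-12)
river: ρ → (-12,10,4)
river: ρ → (4,14,-6)
river: ρ → (-6,10,8)
ρ-cycle length = 18 (tail of 1 descent step not counted)

18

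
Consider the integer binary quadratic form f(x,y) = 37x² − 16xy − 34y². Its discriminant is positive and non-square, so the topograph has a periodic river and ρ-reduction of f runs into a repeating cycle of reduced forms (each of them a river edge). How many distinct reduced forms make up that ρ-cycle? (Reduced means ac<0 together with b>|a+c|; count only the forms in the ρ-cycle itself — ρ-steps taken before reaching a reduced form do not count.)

D = 5288, ⌊√D⌋ = 72
descent: ρ → (-34,16,37)  [lands on river]
river: ρ → (37,58,-13)
river: ρ → (-13,72,2)
river: ρ → (2,72,-13)
river: ρ → (-13,58,37)
river: ρ → (37,16,-34)
river: ρ → (-34,52,19)
river: ρ → (19,62,-19)
river: ρ → (-19,52,34)
river: ρ → (34,16,-37)
river: ρ → (-37,58,13)
river: ρ → (13,72,-2)
river: ρ → (-2,72,13)
river: ρ → (13,58,-37)
river: ρ → (-37,16,34)
river: ρ → (34,52,-19)
river: ρ → (-19,62,19)
river: ρ → (19,52,-34)
ρ-cycle length = 18 (tail of 1 descent step not counted)

18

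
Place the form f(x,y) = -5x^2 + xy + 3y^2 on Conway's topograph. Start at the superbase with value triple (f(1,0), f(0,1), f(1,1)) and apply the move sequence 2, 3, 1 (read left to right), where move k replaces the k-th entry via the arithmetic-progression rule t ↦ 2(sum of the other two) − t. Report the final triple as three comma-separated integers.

start (-5,3,-1) = (f(1,0),f(0,1),f(1,1))
replace slot 2: 2·((-5)+(-1)) − 3 = -15 → (-5,-15,-1)
replace slot 3: 2·((-5)+(-15)) − (-1) = -39 → (-5,-15,-39)
replace slot 1: 2·((-15)+(-39)) − (-5) = -103 → (-103,-15,-39)

-103,-15,-39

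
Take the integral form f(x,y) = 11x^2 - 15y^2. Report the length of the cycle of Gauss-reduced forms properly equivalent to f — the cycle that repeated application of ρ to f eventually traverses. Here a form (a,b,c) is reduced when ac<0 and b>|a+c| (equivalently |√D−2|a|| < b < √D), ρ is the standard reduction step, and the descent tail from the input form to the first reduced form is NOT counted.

D = 660, ⌊√D⌋ = 25
descent: ρ → (-15,0,11)
descent: ρ → (11,22,-4)  [lands on river]
river: ρ → (-4,18,21)
river: ρ → (21,24,-1)
river: ρ → (-1,24,21)
river: ρ → (21,18,-4)
river: ρ → (-4,22,11)
ρ-cycle length = 6 (tail of 2 descent steps not counted)

6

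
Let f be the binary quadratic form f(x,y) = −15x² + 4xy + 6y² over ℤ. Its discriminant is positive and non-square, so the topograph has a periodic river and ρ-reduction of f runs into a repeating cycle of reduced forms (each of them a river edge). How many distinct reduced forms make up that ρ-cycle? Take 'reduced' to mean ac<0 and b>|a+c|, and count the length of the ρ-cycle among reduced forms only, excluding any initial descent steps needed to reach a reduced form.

D = 376, ⌊√D⌋ = 19
descent: ρ → (6,8,-13)  [lands on river]
river: ρ → (-13,18,1)
river: ρ → (1,18,-13)
river: ρ → (-13,8,6)
river: ρ → (6,16,-5)
river: ρ → (-5,14,9)
river: ρ → (9,4,-10)
river: ρ → (-10,16,3)
river: ρ → (3,14,-15)
river: ρ → (-15,16,2)
river: ρ → (2,16,-15)
river: ρ → (-15,14,3)
river: ρ → (3,16,-10)
river: ρ → (-10,4,9)
river: ρ → (9,14,-5)
river: ρ → (-5,16,6)
ρ-cycle length = 16 (tail of 1 descent step not counted)

16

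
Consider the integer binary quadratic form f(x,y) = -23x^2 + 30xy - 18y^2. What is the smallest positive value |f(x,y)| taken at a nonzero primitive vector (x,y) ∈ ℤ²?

translate: b→16 (≡-30 mod 46), so (23,-30,18)→(23,16,11)
flip: (23,16,11)→(11,-16,23)
translate: b→6 (≡-16 mod 22), so (11,-16,23)→(11,6,18)
reduced (well bottom): (11,6,18) with a≤c, −a<b≤a
well minimum |f| = |-11| = 11 (negative-definite)

11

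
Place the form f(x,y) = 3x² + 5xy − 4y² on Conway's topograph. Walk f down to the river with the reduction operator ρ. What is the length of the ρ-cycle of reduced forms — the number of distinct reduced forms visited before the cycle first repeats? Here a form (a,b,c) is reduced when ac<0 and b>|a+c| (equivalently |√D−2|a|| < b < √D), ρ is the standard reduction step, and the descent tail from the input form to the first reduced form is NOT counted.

D = 73, ⌊√D⌋ = 8
river: ρ → (-4,3,4)
river: ρ → (4,5,-3)
river: ρ → (-3,7,2)
river: ρ → (2,5,-6)
river: ρ → (-6,7,1)
river: ρ → (1,7,-6)
river: ρ → (-6,5,2)
river: ρ → (2,7,-3)
river: ρ → (-3,5,4)
river: ρ → (4,3,-4)
river: ρ → (-4,5,3)
river: ρ → (3,7,-2)
river: ρ → (-2,5,6)
river: ρ → (6,7,-1)
river: ρ → (-1,7,6)
river: ρ → (6,5,-2)
river: ρ → (-2,7,3)
river: ρ → (3,5,-4)
ρ-cycle length = 18 (tail of 0 descent steps not counted)

18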